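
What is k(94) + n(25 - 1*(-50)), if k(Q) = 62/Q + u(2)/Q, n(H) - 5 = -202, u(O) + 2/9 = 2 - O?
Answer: -83053/423 ≈ -196.34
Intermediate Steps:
u(O) = 16/9 - O (u(O) = -2/9 + (2 - O) = 16/9 - O)
n(H) = -197 (n(H) = 5 - 202 = -197)
k(Q) = 556/(9*Q) (k(Q) = 62/Q + (16/9 - 1*2)/Q = 62/Q + (16/9 - 2)/Q = 62/Q - 2/(9*Q) = 556/(9*Q))
k(94) + n(25 - 1*(-50)) = (556/9)/94 - 197 = (556/9)*(1/94) - 197 = 278/423 - 197 = -83053/423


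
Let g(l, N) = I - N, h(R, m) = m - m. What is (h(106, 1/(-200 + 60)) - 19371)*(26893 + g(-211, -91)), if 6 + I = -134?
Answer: -519995124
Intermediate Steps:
I = -140 (I = -6 - 134 = -140)
h(R, m) = 0
g(l, N) = -140 - N
(h(106, 1/(-200 + 60)) - 19371)*(26893 + g(-211, -91)) = (0 - 19371)*(26893 + (-140 - 1*(-91))) = -19371*(26893 + (-140 + 91)) = -19371*(26893 - 49) = -19371*26844 = -519995124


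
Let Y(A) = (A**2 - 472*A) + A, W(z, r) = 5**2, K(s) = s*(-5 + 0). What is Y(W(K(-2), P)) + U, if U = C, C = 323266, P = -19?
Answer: 312116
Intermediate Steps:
K(s) = -5*s (K(s) = s*(-5) = -5*s)
W(z, r) = 25
Y(A) = A**2 - 471*A
U = 323266
Y(W(K(-2), P)) + U = 25*(-471 + 25) + 323266 = 25*(-446) + 323266 = -11150 + 323266 = 312116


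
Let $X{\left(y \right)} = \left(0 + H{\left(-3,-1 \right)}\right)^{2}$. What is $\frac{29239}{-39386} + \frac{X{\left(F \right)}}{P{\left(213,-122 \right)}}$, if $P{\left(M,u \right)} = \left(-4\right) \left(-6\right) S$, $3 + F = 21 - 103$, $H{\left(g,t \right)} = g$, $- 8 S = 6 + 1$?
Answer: $- \frac{322831}{275702} \approx -1.1709$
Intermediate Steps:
$S = - \frac{7}{8}$ ($S = - \frac{6 + 1}{8} = \left(- \frac{1}{8}\right) 7 = - \frac{7}{8} \approx -0.875$)
$F = -85$ ($F = -3 + \left(21 - 103\right) = -3 - 82 = -85$)
$P{\left(M,u \right)} = -21$ ($P{\left(M,u \right)} = \left(-4\right) \left(-6\right) \left(- \frac{7}{8}\right) = 24 \left(- \frac{7}{8}\right) = -21$)
$X{\left(y \right)} = 9$ ($X{\left(y \right)} = \left(0 - 3\right)^{2} = \left(-3\right)^{2} = 9$)
$\frac{29239}{-39386} + \frac{X{\left(F \right)}}{P{\left(213,-122 \right)}} = \frac{29239}{-39386} + \frac{9}{-21} = 29239 \left(- \frac{1}{39386}\right) + 9 \left(- \frac{1}{21}\right) = - \frac{29239}{39386} - \frac{3}{7} = - \frac{322831}{275702}$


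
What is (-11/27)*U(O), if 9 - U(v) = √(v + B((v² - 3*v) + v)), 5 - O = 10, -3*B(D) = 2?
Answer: -11/3 + 11*I*√51/81 ≈ -3.6667 + 0.96982*I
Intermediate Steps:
B(D) = -⅔ (B(D) = -⅓*2 = -⅔)
O = -5 (O = 5 - 1*10 = 5 - 10 = -5)
U(v) = 9 - √(-⅔ + v) (U(v) = 9 - √(v - ⅔) = 9 - √(-⅔ + v))
(-11/27)*U(O) = (-11/27)*(9 - √(-6 + 9*(-5))/3) = (-11*1/27)*(9 - √(-6 - 45)/3) = -11*(9 - I*√51/3)/27 = -11/3 + 11*I*√51/81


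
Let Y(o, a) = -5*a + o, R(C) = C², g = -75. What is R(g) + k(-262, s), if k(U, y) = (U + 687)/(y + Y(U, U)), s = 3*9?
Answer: 241892/43 ≈ 5625.4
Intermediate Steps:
s = 27
Y(o, a) = o - 5*a
k(U, y) = (687 + U)/(y - 4*U) (k(U, y) = (U + 687)/(y + (U - 5*U)) = (687 + U)/(y - 4*U))
R(g) + k(-262, s) = (-75)² + (687 - 262)/(27 - 4*(-262)) = 5625 + 425/(27 + 1048) = 5625 + 425/1075 = 5625 + (1/1075)*425 = 5625 + 17/43 = 241892/43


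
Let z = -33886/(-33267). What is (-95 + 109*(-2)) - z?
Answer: -10446457/33267 ≈ -314.02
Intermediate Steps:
z = 33886/33267 (z = -33886*(-1/33267) = 33886/33267 ≈ 1.0186)
(-95 + 109*(-2)) - z = (-95 + 109*(-2)) - 1*33886/33267 = (-95 - 218) - 33886/33267 = -313 - 33886/33267 = -10446457/33267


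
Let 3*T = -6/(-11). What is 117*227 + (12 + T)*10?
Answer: 293489/11 ≈ 26681.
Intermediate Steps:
T = 2/11 (T = (-6/(-11))/3 = (-6*(-1/11))/3 = (⅓)*(6/11) = 2/11 ≈ 0.18182)
117*227 + (12 + T)*10 = 117*227 + (12 + 2/11)*10 = 26559 + (134/11)*10 = 26559 + 1340/11 = 293489/11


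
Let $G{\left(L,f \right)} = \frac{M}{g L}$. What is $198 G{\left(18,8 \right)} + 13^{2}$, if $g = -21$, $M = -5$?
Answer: $\frac{3604}{21} \approx 171.62$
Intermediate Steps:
$G{\left(L,f \right)} = \frac{5}{21 L}$ ($G{\left(L,f \right)} = - \frac{5}{\left(-21\right) L} = - 5 \left(- \frac{1}{21 L}\right) = \frac{5}{21 L}$)
$198 G{\left(18,8 \right)} + 13^{2} = 198 \frac{5}{21 \cdot 18} + 13^{2} = 198 \cdot \frac{5}{21} \cdot \frac{1}{18} + 169 = 198 \cdot \frac{5}{378} + 169 = \frac{55}{21} + 169 = \frac{3604}{21}$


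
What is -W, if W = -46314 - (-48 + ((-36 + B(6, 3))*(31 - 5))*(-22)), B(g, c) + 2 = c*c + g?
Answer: 59422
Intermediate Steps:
B(g, c) = -2 + g + c**2 (B(g, c) = -2 + (c*c + g) = -2 + (c**2 + g) = -2 + (g + c**2) = -2 + g + c**2)
W = -59422 (W = -46314 - (-48 + ((-36 + (-2 + 6 + 3**2))*(31 - 5))*(-22)) = -46314 - (-48 + ((-36 + (-2 + 6 + 9))*26)*(-22)) = -46314 - (-48 + ((-36 + 13)*26)*(-22)) = -46314 - (-48 - 23*26*(-22)) = -46314 - (-48 - 598*(-22)) = -46314 - (-48 + 13156) = -46314 - 1*13108 = -46314 - 13108 = -59422)
-W = -1*(-59422) = 59422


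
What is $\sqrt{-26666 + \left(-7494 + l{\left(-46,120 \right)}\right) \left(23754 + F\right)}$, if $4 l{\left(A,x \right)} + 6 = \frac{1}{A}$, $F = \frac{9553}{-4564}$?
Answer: $\frac{i \sqrt{7848223903630415410}}{209944} \approx 13344.0 i$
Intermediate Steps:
$F = - \frac{9553}{4564}$ ($F = 9553 \left(- \frac{1}{4564}\right) = - \frac{9553}{4564} \approx -2.0931$)
$l{\left(A,x \right)} = - \frac{3}{2} + \frac{1}{4 A}$
$\sqrt{-26666 + \left(-7494 + l{\left(-46,120 \right)}\right) \left(23754 + F\right)} = \sqrt{-26666 + \left(-7494 + \frac{1 - -276}{4 \left(-46\right)}\right) \left(23754 - \frac{9553}{4564}\right)} = \sqrt{-26666 + \left(-7494 + \frac{1}{4} \left(- \frac{1}{46}\right) \left(1 + 276\right)\right) \frac{108403703}{4564}} = \sqrt{-26666 + \left(-7494 + \frac{1}{4} \left(- \frac{1}{46}\right) 277\right) \frac{108403703}{4564}} = \sqrt{-26666 + \left(-7494 - \frac{277}{184}\right) \frac{108403703}{4564}} = \sqrt{-26666 - \frac{149507460277619}{839776}} = \sqrt{- \frac{149529853744435}{839776}} = \frac{i \sqrt{7848223903630415410}}{209944}$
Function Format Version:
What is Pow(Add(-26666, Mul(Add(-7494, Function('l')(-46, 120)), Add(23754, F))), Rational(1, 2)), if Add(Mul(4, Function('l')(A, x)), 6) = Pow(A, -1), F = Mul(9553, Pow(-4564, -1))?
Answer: Mul(Rational(1, 209944), I, Pow(7848223903630415410, Rational(1, 2))) ≈ Mul(13344., I)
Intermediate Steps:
F = Rational(-9553, 4564) (F = Mul(9553, Rational(-1, 4564)) = Rational(-9553, 4564) ≈ -2.0931)
Function('l')(A, x) = Add(Rational(-3, 2), Mul(Rational(1, 4), Pow(A, -1)))
Pow(Add(-26666, Mul(Add(-7494, Function('l')(-46, 120)), Add(23754, F))), Rational(1, 2)) = Pow(Add(-26666, Mul(Add(-7494, Mul(Rational(1, 4), Pow(-46, -1), Add(1, Mul(-6, -46)))), Add(23754, Rational(-9553, 4564)))), Rational(1, 2)) = Pow(Add(-26666, Mul(Add(-7494, Mul(Rational(1, 4), Rational(-1, 46), Add(1, 276))), Rational(108403703, 4564))), Rational(1, 2)) = Pow(Add(-26666, Mul(Add(-7494, Mul(Rational(1, 4), Rational(-1, 46), 277)), Rational(108403703, 4564))), Rational(1, 2)) = Pow(Add(-26666, Mul(Add(-7494, Rational(-277, 184)), Rational(108403703, 4564))), Rational(1, 2)) = Pow(Add(-26666, Mul(Rational(-1379173, 184), Rational(108403703, 4564))), Rational(1, 2)) = Pow(Add(-26666, Rational(-149507460277619, 839776)), Rational(1, 2)) = Pow(Rational(-149529853744435, 839776), Rational(1, 2)) = Mul(Rational(1, 209944), I, Pow(7848223903630415410, Rational(1, 2)))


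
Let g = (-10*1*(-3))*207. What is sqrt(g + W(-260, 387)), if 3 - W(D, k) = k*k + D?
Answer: 8*I*sqrt(2239) ≈ 378.54*I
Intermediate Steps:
W(D, k) = 3 - D - k**2 (W(D, k) = 3 - (k*k + D) = 3 - (k**2 + D) = 3 - (D + k**2) = 3 + (-D - k**2) = 3 - D - k**2)
g = 6210 (g = -10*(-3)*207 = 30*207 = 6210)
sqrt(g + W(-260, 387)) = sqrt(6210 + (3 - 1*(-260) - 1*387**2)) = sqrt(6210 + (3 + 260 - 1*149769)) = sqrt(6210 + (3 + 260 - 149769)) = sqrt(6210 - 149506) = sqrt(-143296) = 8*I*sqrt(2239)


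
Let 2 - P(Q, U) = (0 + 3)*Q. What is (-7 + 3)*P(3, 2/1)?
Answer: 28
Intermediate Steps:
P(Q, U) = 2 - 3*Q (P(Q, U) = 2 - (0 + 3)*Q = 2 - 3*Q)
(-7 + 3)*P(3, 2/1) = (-7 + 3)*(2 - 3*3) = -4*(2 - 9) = -4*(-7) = 28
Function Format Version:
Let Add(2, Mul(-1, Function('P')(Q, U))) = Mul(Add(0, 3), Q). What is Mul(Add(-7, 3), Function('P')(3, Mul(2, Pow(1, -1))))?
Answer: 28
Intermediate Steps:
Function('P')(Q, U) = Add(2, Mul(-3, Q)) (Function('P')(Q, U) = Add(2, Mul(-1, Mul(Add(0, 3), Q))) = Add(2, Mul(-1, Mul(3, Q))) = Add(2, Mul(-3, Q)))
Mul(Add(-7, 3), Function('P')(3, Mul(2, Pow(1, -1)))) = Mul(Add(-7, 3), Add(2, Mul(-3, 3))) = Mul(-4, Add(2, -9)) = Mul(-4, -7) = 28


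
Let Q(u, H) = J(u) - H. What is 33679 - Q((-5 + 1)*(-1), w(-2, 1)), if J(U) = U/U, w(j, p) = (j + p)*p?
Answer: 33677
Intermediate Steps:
w(j, p) = p*(j + p)
J(U) = 1
Q(u, H) = 1 - H
33679 - Q((-5 + 1)*(-1), w(-2, 1)) = 33679 - (1 - (-2 + 1)) = 33679 - (1 - (-1)) = 33679 - (1 - 1*(-1)) = 33679 - (1 + 1) = 33679 - 1*2 = 33679 - 2 = 33677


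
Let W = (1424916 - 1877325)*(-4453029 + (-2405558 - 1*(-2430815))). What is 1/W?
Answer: 1/2003163902748 ≈ 4.9921e-13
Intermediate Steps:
W = 2003163902748 (W = -452409*(-4453029 + (-2405558 + 2430815)) = -452409*(-4453029 + 25257) = -452409*(-4427772) = 2003163902748)
1/W = 1/2003163902748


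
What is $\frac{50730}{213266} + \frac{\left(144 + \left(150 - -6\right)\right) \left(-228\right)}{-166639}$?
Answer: $\frac{11520495435}{17769216487} \approx 0.64834$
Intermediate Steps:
$\frac{50730}{213266} + \frac{\left(144 + \left(150 - -6\right)\right) \left(-228\right)}{-166639} = 50730 \cdot \frac{1}{213266} + \left(144 + \left(150 + 6\right)\right) \left(-228\right) \left(- \frac{1}{166639}\right) = \frac{25365}{106633} + \left(144 + 156\right) \left(-228\right) \left(- \frac{1}{166639}\right) = \frac{25365}{106633} + 300 \left(-228\right) \left(- \frac{1}{166639}\right) = \frac{25365}{106633} - - \frac{68400}{166639} = \frac{25365}{106633} + \frac{68400}{166639} = \frac{11520495435}{17769216487}$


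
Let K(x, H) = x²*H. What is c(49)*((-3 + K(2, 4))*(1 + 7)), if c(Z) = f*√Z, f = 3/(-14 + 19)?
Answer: 2184/5 ≈ 436.80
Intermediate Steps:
K(x, H) = H*x²
f = ⅗ (f = 3/5 = (⅕)*3 = ⅗ ≈ 0.60000)
c(Z) = 3*√Z/5
c(49)*((-3 + K(2, 4))*(1 + 7)) = (3*√49/5)*((-3 + 4*2²)*(1 + 7)) = ((⅗)*7)*((-3 + 4*4)*8) = 21*((-3 + 16)*8)/5 = 21*(13*8)/5 = (21/5)*104 = 2184/5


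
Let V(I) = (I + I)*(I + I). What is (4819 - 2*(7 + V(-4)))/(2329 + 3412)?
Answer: 4677/5741 ≈ 0.81467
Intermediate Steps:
V(I) = 4*I**2 (V(I) = (2*I)*(2*I) = 4*I**2)
(4819 - 2*(7 + V(-4)))/(2329 + 3412) = (4819 - 2*(7 + 4*(-4)**2))/(2329 + 3412) = (4819 - 2*(7 + 4*16))/5741 = (4819 - 2*(7 + 64))*(1/5741) = (4819 - 2*71)*(1/5741) = (4819 - 142)*(1/5741) = 4677*(1/5741) = 4677/5741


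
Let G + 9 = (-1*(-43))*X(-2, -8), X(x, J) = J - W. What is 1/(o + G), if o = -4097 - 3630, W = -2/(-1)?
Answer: -1/8166 ≈ -0.00012246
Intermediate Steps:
W = 2 (W = -2*(-1) = 2)
o = -7727
X(x, J) = -2 + J (X(x, J) = J - 1*2 = J - 2 = -2 + J)
G = -439 (G = -9 + (-1*(-43))*(-2 - 8) = -9 + 43*(-10) = -9 - 430 = -439)
1/(o + G) = 1/(-7727 - 439) = 1/(-8166) = -1/8166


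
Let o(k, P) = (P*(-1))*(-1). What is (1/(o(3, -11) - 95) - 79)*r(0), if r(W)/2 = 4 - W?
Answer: -33500/53 ≈ -632.08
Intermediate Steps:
o(k, P) = P (o(k, P) = -P*(-1) = P)
r(W) = 8 - 2*W (r(W) = 2*(4 - W) = 8 - 2*W)
(1/(o(3, -11) - 95) - 79)*r(0) = (1/(-11 - 95) - 79)*(8 - 2*0) = (1/(-106) - 79)*(8 + 0) = (-1/106 - 79)*8 = -8375/106*8 = -33500/53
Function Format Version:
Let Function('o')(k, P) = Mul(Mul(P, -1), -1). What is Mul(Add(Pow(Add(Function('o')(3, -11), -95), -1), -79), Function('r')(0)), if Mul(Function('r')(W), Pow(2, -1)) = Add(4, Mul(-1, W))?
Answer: Rational(-33500, 53) ≈ -632.08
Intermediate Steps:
Function('o')(k, P) = P (Function('o')(k, P) = Mul(Mul(-1, P), -1) = P)
Function('r')(W) = Add(8, Mul(-2, W)) (Function('r')(W) = Mul(2, Add(4, Mul(-1, W))) = Add(8, Mul(-2, W)))
Mul(Add(Pow(Add(Function('o')(3, -11), -95), -1), -79), Function('r')(0)) = Mul(Add(Pow(Add(-11, -95), -1), -79), Add(8, Mul(-2, 0))) = Mul(Add(Pow(-106, -1), -79), Add(8, 0)) = Mul(Add(Rational(-1, 106), -79), 8) = Mul(Rational(-8375, 106), 8) = Rational(-33500, 53)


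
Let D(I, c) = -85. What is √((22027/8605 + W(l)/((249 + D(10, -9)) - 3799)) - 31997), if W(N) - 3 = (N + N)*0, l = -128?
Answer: I*√1252117536774659215/6255835 ≈ 178.87*I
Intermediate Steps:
W(N) = 3 (W(N) = 3 + (N + N)*0 = 3 + (2*N)*0 = 3 + 0 = 3)
√((22027/8605 + W(l)/((249 + D(10, -9)) - 3799)) - 31997) = √((22027/8605 + 3/((249 - 85) - 3799)) - 31997) = √((22027*(1/8605) + 3/(164 - 3799)) - 31997) = √((22027/8605 + 3/(-3635)) - 31997) = √((22027/8605 + 3*(-1/3635)) - 31997) = √((22027/8605 - 3/3635) - 31997) = √(16008466/6255835 - 31997) = √(-200151944029/6255835) = I*√1252117536774659215/6255835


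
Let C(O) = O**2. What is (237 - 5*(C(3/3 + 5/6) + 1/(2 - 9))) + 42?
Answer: 66253/252 ≈ 262.91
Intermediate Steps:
(237 - 5*(C(3/3 + 5/6) + 1/(2 - 9))) + 42 = (237 - 5*((3/3 + 5/6)**2 + 1/(2 - 9))) + 42 = (237 - 5*((3*(1/3) + 5*(1/6))**2 + 1/(-7))) + 42 = (237 - 5*((1 + 5/6)**2 - 1/7)) + 42 = (237 - 5*((11/6)**2 - 1/7)) + 42 = (237 - 5*(121/36 - 1/7)) + 42 = (237 - 5*811/252) + 42 = (237 - 4055/252) + 42 = 55669/252 + 42 = 66253/252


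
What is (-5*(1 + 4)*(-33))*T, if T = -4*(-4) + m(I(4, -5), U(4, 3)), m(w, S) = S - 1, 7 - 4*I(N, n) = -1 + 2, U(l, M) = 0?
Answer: 12375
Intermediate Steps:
I(N, n) = 3/2 (I(N, n) = 7/4 - (-1 + 2)/4 = 7/4 - ¼*1 = 7/4 - ¼ = 3/2)
m(w, S) = -1 + S
T = 15 (T = -4*(-4) + (-1 + 0) = 16 - 1 = 15)
(-5*(1 + 4)*(-33))*T = (-5*(1 + 4)*(-33))*15 = (-5*5*(-33))*15 = -25*(-33)*15 = 825*15 = 12375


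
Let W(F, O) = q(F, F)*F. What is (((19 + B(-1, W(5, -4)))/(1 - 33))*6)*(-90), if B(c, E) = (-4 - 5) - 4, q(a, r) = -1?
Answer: 405/4 ≈ 101.25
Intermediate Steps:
W(F, O) = -F
B(c, E) = -13 (B(c, E) = -9 - 4 = -13)
(((19 + B(-1, W(5, -4)))/(1 - 33))*6)*(-90) = (((19 - 13)/(1 - 33))*6)*(-90) = ((6/(-32))*6)*(-90) = ((6*(-1/32))*6)*(-90) = -3/16*6*(-90) = -9/8*(-90) = 405/4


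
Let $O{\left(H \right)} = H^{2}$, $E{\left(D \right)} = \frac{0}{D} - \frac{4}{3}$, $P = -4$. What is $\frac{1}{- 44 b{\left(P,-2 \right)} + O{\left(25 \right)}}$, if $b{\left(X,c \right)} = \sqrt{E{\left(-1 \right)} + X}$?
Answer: $\frac{1875}{1202851} + \frac{176 i \sqrt{3}}{1202851} \approx 0.0015588 + 0.00025343 i$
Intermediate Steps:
$E{\left(D \right)} = - \frac{4}{3}$ ($E{\left(D \right)} = 0 - \frac{4}{3} = - \frac{4}{3}$)
$b{\left(X,c \right)} = \sqrt{- \frac{4}{3} + X}$
$\frac{1}{- 44 b{\left(P,-2 \right)} + O{\left(25 \right)}} = \frac{1}{- 44 \frac{\sqrt{-12 + 9 \left(-4\right)}}{3} + 25^{2}} = \frac{1}{- 44 \frac{\sqrt{-12 - 36}}{3} + 625} = \frac{1}{- 44 \frac{\sqrt{-48}}{3} + 625} = \frac{1}{- 44 \frac{4 i \sqrt{3}}{3} + 625} = \frac{1}{- \frac{176 i \sqrt{3}}{3} + 625} = \frac{1}{625 - \frac{176 i \sqrt{3}}{3}}$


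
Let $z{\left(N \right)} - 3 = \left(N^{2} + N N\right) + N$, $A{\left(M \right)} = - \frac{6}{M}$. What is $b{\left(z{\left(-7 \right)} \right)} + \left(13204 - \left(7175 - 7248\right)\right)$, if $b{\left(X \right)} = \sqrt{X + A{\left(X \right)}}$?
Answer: $13277 + \frac{\sqrt{207505}}{47} \approx 13287.0$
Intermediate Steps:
$z{\left(N \right)} = 3 + N + 2 N^{2}$ ($z{\left(N \right)} = 3 + \left(\left(N^{2} + N N\right) + N\right) = 3 + \left(\left(N^{2} + N^{2}\right) + N\right) = 3 + \left(2 N^{2} + N\right) = 3 + \left(N + 2 N^{2}\right) = 3 + N + 2 N^{2}$)
$b{\left(X \right)} = \sqrt{X - \frac{6}{X}}$
$b{\left(z{\left(-7 \right)} \right)} + \left(13204 - \left(7175 - 7248\right)\right) = \sqrt{\left(3 - 7 + 2 \left(-7\right)^{2}\right) - \frac{6}{3 - 7 + 2 \left(-7\right)^{2}}} + \left(13204 - \left(7175 - 7248\right)\right) = \sqrt{\left(3 - 7 + 2 \cdot 49\right) - \frac{6}{3 - 7 + 2 \cdot 49}} + \left(13204 - \left(7175 - 7248\right)\right) = \sqrt{\left(3 - 7 + 98\right) - \frac{6}{3 - 7 + 98}} + \left(13204 - -73\right) = \sqrt{94 - \frac{6}{94}} + \left(13204 + 73\right) = \sqrt{94 - \frac{3}{47}} + 13277 = \sqrt{\frac{4415}{47}} + 13277 = \frac{\sqrt{207505}}{47} + 13277 = 13277 + \frac{\sqrt{207505}}{47}$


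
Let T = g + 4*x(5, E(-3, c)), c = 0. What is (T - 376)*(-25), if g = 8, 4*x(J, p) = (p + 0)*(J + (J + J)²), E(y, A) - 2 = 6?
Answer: -11800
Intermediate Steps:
E(y, A) = 8 (E(y, A) = 2 + 6 = 8)
x(J, p) = p*(J + 4*J²)/4 (x(J, p) = ((p + 0)*(J + (J + J)²))/4 = (p*(J + (2*J)²))/4 = (p*(J + 4*J²))/4 = p*(J + 4*J²)/4)
T = 848 (T = 8 + 4*((¼)*5*8*(1 + 4*5)) = 8 + 4*((¼)*5*8*(1 + 20)) = 8 + 4*((¼)*5*8*21) = 8 + 4*210 = 8 + 840 = 848)
(T - 376)*(-25) = (848 - 376)*(-25) = 472*(-25) = -11800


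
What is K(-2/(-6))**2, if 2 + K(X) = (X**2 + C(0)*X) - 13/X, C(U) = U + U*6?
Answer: 135424/81 ≈ 1671.9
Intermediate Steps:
C(U) = 7*U (C(U) = U + 6*U = 7*U)
K(X) = -2 + X**2 - 13/X (K(X) = -2 + ((X**2 + (7*0)*X) - 13/X) = -2 + ((X**2 + 0*X) - 13/X) = -2 + ((X**2 + 0) - 13/X) = -2 + (X**2 - 13/X) = -2 + X**2 - 13/X)
K(-2/(-6))**2 = (-2 + (-2/(-6))**2 - 13/((-2/(-6))))**2 = (-2 + (-2*(-1/6))**2 - 13/((-2*(-1/6))))**2 = (-2 + (1/3)**2 - 13/1/3)**2 = (-2 + 1/9 - 13*3)**2 = (-2 + 1/9 - 39)**2 = (-368/9)**2 = 135424/81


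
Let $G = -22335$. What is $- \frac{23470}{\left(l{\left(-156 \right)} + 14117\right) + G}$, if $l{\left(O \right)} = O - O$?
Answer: $\frac{11735}{4109} \approx 2.8559$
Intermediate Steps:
$l{\left(O \right)} = 0$
$- \frac{23470}{\left(l{\left(-156 \right)} + 14117\right) + G} = - \frac{23470}{\left(0 + 14117\right) - 22335} = - \frac{23470}{14117 - 22335} = - \frac{23470}{-8218} = \left(-23470\right) \left(- \frac{1}{8218}\right) = \frac{11735}{4109}$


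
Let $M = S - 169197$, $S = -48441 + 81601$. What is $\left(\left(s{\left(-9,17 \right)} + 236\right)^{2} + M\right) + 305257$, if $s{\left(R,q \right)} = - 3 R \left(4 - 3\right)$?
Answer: $238389$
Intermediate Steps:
$S = 33160$
$s{\left(R,q \right)} = - 3 R$ ($s{\left(R,q \right)} = - 3 R 1 = - 3 R$)
$M = -136037$ ($M = 33160 - 169197 = -136037$)
$\left(\left(s{\left(-9,17 \right)} + 236\right)^{2} + M\right) + 305257 = \left(\left(\left(-3\right) \left(-9\right) + 236\right)^{2} - 136037\right) + 305257 = \left(\left(27 + 236\right)^{2} - 136037\right) + 305257 = \left(263^{2} - 136037\right) + 305257 = \left(69169 - 136037\right) + 305257 = -66868 + 305257 = 238389$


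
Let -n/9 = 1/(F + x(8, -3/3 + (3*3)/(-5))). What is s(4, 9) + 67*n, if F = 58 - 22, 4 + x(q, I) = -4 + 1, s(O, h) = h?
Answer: -342/29 ≈ -11.793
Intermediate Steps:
x(q, I) = -7 (x(q, I) = -4 + (-4 + 1) = -4 - 3 = -7)
F = 36
n = -9/29 (n = -9/(36 - 7) = -9/29 ≈ -0.31034)
s(4, 9) + 67*n = 9 + 67*(-9/29) = 9 - 603/29 = -342/29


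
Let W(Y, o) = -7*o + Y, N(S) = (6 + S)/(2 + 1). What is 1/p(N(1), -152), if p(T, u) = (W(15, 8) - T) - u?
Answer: 3/326 ≈ 0.0092025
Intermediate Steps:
N(S) = 2 + S/3 (N(S) = (6 + S)/3 = (6 + S)*(⅓) = 2 + S/3)
W(Y, o) = Y - 7*o
p(T, u) = -41 - T - u (p(T, u) = ((15 - 7*8) - T) - u = ((15 - 56) - T) - u = (-41 - T) - u = -41 - T - u)
1/p(N(1), -152) = 1/(-41 - (2 + (⅓)*1) - 1*(-152)) = 1/(-41 - (2 + ⅓) + 152) = 1/(-41 - 1*7/3 + 152) = 1/(-41 - 7/3 + 152) = 1/(326/3) = 3/326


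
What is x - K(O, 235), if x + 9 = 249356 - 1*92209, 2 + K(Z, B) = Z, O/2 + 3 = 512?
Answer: 156122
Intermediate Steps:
O = 1018 (O = -6 + 2*512 = -6 + 1024 = 1018)
K(Z, B) = -2 + Z
x = 157138 (x = -9 + (249356 - 1*92209) = -9 + (249356 - 92209) = -9 + 157147 = 157138)
x - K(O, 235) = 157138 - (-2 + 1018) = 157138 - 1*1016 = 157138 - 1016 = 156122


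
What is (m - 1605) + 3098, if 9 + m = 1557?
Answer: 3041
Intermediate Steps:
m = 1548 (m = -9 + 1557 = 1548)
(m - 1605) + 3098 = (1548 - 1605) + 3098 = -57 + 3098 = 3041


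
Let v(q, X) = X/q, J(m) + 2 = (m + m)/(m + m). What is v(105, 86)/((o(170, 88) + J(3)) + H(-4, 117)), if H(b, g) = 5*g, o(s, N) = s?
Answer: 43/39585 ≈ 0.0010863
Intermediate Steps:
J(m) = -1 (J(m) = -2 + (m + m)/(m + m) = -2 + (2*m)/((2*m)) = -2 + (2*m)*(1/(2*m)) = -2 + 1 = -1)
v(105, 86)/((o(170, 88) + J(3)) + H(-4, 117)) = (86/105)/((170 - 1) + 5*117) = (86*(1/105))/(169 + 585) = (86/105)/754 = (86/105)*(1/754) = 43/39585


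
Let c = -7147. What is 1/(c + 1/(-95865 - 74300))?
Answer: -170165/1216169256 ≈ -0.00013992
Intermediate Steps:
1/(c + 1/(-95865 - 74300)) = 1/(-7147 + 1/(-95865 - 74300)) = 1/(-7147 + 1/(-170165)) = 1/(-7147 - 1/170165) = 1/(-1216169256/170165) = -170165/1216169256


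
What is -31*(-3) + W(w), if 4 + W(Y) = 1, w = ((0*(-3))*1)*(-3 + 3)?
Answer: 90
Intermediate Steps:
w = 0 (w = (0*1)*0 = 0*0 = 0)
W(Y) = -3 (W(Y) = -4 + 1 = -3)
-31*(-3) + W(w) = -31*(-3) - 3 = 93 - 3 = 90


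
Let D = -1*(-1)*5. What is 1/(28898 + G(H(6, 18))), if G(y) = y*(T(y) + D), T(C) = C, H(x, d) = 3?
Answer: 1/28922 ≈ 3.4576e-5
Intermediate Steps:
D = 5 (D = 1*5 = 5)
G(y) = y*(5 + y) (G(y) = y*(y + 5) = y*(5 + y))
1/(28898 + G(H(6, 18))) = 1/(28898 + 3*(5 + 3)) = 1/(28898 + 3*8) = 1/(28898 + 24) = 1/28922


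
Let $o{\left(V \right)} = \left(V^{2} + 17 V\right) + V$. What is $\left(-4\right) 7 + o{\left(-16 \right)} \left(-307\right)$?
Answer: $9796$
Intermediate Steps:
$o{\left(V \right)} = V^{2} + 18 V$
$\left(-4\right) 7 + o{\left(-16 \right)} \left(-307\right) = \left(-4\right) 7 + - 16 \left(18 - 16\right) \left(-307\right) = -28 + \left(-16\right) 2 \left(-307\right) = -28 - -9824 = -28 + 9824 = 9796$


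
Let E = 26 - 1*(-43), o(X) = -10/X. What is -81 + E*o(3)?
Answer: -311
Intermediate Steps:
E = 69 (E = 26 + 43 = 69)
-81 + E*o(3) = -81 + 69*(-10/3) = -81 - 230 = -311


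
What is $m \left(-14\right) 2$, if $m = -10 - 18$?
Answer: $784$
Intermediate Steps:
$m = -28$ ($m = -10 - 18 = -28$)
$m \left(-14\right) 2 = \left(-28\right) \left(-14\right) 2 = 392 \cdot 2 = 784$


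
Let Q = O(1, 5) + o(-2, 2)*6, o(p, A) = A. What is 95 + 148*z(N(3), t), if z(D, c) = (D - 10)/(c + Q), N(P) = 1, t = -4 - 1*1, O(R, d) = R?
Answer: -143/2 ≈ -71.500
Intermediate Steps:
Q = 13 (Q = 1 + 2*6 = 1 + 12 = 13)
t = -5 (t = -4 - 1 = -5)
z(D, c) = (-10 + D)/(13 + c) (z(D, c) = (D - 10)/(c + 13) = (-10 + D)/(13 + c))
95 + 148*z(N(3), t) = 95 + 148*((-10 + 1)/(13 - 5)) = 95 + 148*(-9/8) = 95 - 333/2 = -143/2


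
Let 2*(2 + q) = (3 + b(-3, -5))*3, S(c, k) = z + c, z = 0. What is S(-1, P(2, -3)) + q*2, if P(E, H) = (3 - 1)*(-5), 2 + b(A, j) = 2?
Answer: 4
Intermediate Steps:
b(A, j) = 0 (b(A, j) = -2 + 2 = 0)
P(E, H) = -10 (P(E, H) = 2*(-5) = -10)
S(c, k) = c (S(c, k) = 0 + c = c)
q = 5/2 (q = -2 + ((3 + 0)*3)/2 = -2 + (3*3)/2 = -2 + (1/2)*9 = -2 + 9/2 = 5/2 ≈ 2.5000)
S(-1, P(2, -3)) + q*2 = -1 + (5/2)*2 = -1 + 5 = 4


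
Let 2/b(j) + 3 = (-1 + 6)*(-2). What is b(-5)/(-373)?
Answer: 2/4849 ≈ 0.00041246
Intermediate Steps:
b(j) = -2/13 (b(j) = 2/(-3 + (-1 + 6)*(-2)) = 2/(-3 + 5*(-2)) = 2/(-3 - 10) = 2/(-13) = 2*(-1/13) = -2/13)
b(-5)/(-373) = -2/13/(-373) = -2/13*(-1/373) = 2/4849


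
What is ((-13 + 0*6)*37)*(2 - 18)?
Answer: 7696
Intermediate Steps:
((-13 + 0*6)*37)*(2 - 18) = ((-13 + 0)*37)*(-16) = -13*37*(-16) = -481*(-16) = 7696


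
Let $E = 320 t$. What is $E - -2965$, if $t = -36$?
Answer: $-8555$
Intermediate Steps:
$E = -11520$ ($E = 320 \left(-36\right) = -11520$)
$E - -2965 = -11520 - -2965 = -11520 + 2965 = -8555$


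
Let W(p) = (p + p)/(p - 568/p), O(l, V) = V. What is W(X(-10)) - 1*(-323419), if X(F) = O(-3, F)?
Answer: 37839973/117 ≈ 3.2342e+5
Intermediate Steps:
X(F) = F
W(p) = 2*p/(p - 568/p) (W(p) = (2*p)/(p - 568/p) = 2*p/(p - 568/p))
W(X(-10)) - 1*(-323419) = 2*(-10)**2/(-568 + (-10)**2) - 1*(-323419) = 2*100/(-568 + 100) + 323419 = 2*100/(-468) + 323419 = 2*100*(-1/468) + 323419 = -50/117 + 323419 = 37839973/117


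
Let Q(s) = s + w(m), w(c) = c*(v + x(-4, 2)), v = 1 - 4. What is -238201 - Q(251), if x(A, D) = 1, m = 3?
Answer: -238446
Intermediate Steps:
v = -3
w(c) = -2*c (w(c) = c*(-3 + 1) = c*(-2) = -2*c)
Q(s) = -6 + s (Q(s) = s - 2*3 = s - 6 = -6 + s)
-238201 - Q(251) = -238201 - (-6 + 251) = -238201 - 1*245 = -238201 - 245 = -238446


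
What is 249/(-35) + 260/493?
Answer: -113657/17255 ≈ -6.5869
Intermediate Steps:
249/(-35) + 260/493 = 249*(-1/35) + 260*(1/493) = -249/35 + 260/493 = -113657/17255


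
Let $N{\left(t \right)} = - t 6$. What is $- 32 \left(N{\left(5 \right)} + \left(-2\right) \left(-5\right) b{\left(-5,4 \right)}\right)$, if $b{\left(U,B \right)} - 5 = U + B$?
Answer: $-320$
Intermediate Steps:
$N{\left(t \right)} = - 6 t$
$b{\left(U,B \right)} = 5 + B + U$ ($b{\left(U,B \right)} = 5 + \left(U + B\right) = 5 + \left(B + U\right) = 5 + B + U$)
$- 32 \left(N{\left(5 \right)} + \left(-2\right) \left(-5\right) b{\left(-5,4 \right)}\right) = - 32 \left(\left(-6\right) 5 + \left(-2\right) \left(-5\right) \left(5 + 4 - 5\right)\right) = - 32 \left(-30 + 10 \cdot 4\right) = - 32 \left(-30 + 40\right) = \left(-32\right) 10 = -320$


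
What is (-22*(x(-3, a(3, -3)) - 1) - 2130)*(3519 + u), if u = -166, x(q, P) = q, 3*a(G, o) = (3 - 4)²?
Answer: -6846826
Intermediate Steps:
a(G, o) = ⅓ (a(G, o) = (3 - 4)²/3 = (⅓)*(-1)² = (⅓)*1 = ⅓)
(-22*(x(-3, a(3, -3)) - 1) - 2130)*(3519 + u) = (-22*(-3 - 1) - 2130)*(3519 - 166) = (-22*(-4) - 2130)*3353 = (88 - 2130)*3353 = -2042*3353 = -6846826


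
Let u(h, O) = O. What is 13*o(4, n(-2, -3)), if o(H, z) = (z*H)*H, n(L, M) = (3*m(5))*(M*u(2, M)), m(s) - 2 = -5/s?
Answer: 5616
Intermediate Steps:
m(s) = 2 - 5/s
n(L, M) = 3*M**2 (n(L, M) = (3*(2 - 5/5))*(M*M) = (3*(2 - 5*1/5))*M**2 = (3*(2 - 1))*M**2 = (3*1)*M**2 = 3*M**2)
o(H, z) = z*H**2 (o(H, z) = (H*z)*H = z*H**2)
13*o(4, n(-2, -3)) = 13*((3*(-3)**2)*4**2) = 13*((3*9)*16) = 13*(27*16) = 13*432 = 5616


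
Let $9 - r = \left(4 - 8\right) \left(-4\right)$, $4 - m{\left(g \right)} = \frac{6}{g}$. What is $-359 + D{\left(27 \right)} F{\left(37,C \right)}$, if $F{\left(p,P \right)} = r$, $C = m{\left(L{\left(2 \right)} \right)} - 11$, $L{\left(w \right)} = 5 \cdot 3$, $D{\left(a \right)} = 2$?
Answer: $-373$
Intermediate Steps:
$L{\left(w \right)} = 15$
$m{\left(g \right)} = 4 - \frac{6}{g}$
$C = - \frac{37}{5}$ ($C = \left(4 - \frac{6}{15}\right) - 11 = \left(4 - \frac{2}{5}\right) - 11 = \frac{18}{5} - 11 = - \frac{37}{5} \approx -7.4$)
$r = -7$ ($r = 9 - \left(4 - 8\right) \left(-4\right) = 9 - \left(-4\right) \left(-4\right) = 9 - 16 = -7$)
$F{\left(p,P \right)} = -7$
$-359 + D{\left(27 \right)} F{\left(37,C \right)} = -359 + 2 \left(-7\right) = -359 - 14 = -373$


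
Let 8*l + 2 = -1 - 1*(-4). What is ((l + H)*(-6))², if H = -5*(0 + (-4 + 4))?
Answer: 9/16 ≈ 0.56250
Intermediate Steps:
l = ⅛ (l = -¼ + (-1 - 1*(-4))/8 = -¼ + (-1 + 4)/8 = -¼ + (⅛)*3 = -¼ + 3/8 = ⅛ ≈ 0.12500)
H = 0 (H = -5*(0 + 0) = -5*0 = 0)
((l + H)*(-6))² = ((⅛ + 0)*(-6))² = ((⅛)*(-6))² = (-¾)² = 9/16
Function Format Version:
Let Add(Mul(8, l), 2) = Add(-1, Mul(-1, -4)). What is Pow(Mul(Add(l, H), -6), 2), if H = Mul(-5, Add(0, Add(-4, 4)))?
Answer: Rational(9, 16) ≈ 0.56250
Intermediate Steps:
l = Rational(1, 8) (l = Add(Rational(-1, 4), Mul(Rational(1, 8), Add(-1, Mul(-1, -4)))) = Add(Rational(-1, 4), Mul(Rational(1, 8), Add(-1, 4))) = Add(Rational(-1, 4), Mul(Rational(1, 8), 3)) = Add(Rational(-1, 4), Rational(3, 8)) = Rational(1, 8) ≈ 0.12500)
H = 0 (H = Mul(-5, Add(0, 0)) = Mul(-5, 0) = 0)
Pow(Mul(Add(l, H), -6), 2) = Pow(Mul(Add(Rational(1, 8), 0), -6), 2) = Pow(Mul(Rational(1, 8), -6), 2) = Pow(Rational(-3, 4), 2) = Rational(9, 16)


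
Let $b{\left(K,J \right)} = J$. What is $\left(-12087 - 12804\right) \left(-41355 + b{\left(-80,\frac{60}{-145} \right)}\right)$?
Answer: $\frac{29851950537}{29} \approx 1.0294 \cdot 10^{9}$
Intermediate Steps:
$\left(-12087 - 12804\right) \left(-41355 + b{\left(-80,\frac{60}{-145} \right)}\right) = \left(-12087 - 12804\right) \left(-41355 + \frac{60}{-145}\right) = - 24891 \left(-41355 + 60 \left(- \frac{1}{145}\right)\right) = - 24891 \left(-41355 - \frac{12}{29}\right) = \left(-24891\right) \left(- \frac{1199307}{29}\right) = \frac{29851950537}{29}$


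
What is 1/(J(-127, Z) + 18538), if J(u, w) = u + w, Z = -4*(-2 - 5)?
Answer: 1/18439 ≈ 5.4233e-5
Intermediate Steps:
Z = 28 (Z = -4*(-7) = 28)
1/(J(-127, Z) + 18538) = 1/((-127 + 28) + 18538) = 1/(-99 + 18538) = 1/18439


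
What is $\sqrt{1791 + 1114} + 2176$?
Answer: $2176 + \sqrt{2905} \approx 2229.9$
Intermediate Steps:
$\sqrt{1791 + 1114} + 2176 = \sqrt{2905} + 2176 = 2176 + \sqrt{2905}$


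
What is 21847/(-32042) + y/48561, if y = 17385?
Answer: -167953999/518663854 ≈ -0.32382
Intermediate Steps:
21847/(-32042) + y/48561 = 21847/(-32042) + 17385/48561 = 21847*(-1/32042) + 17385*(1/48561) = -21847/32042 + 5795/16187 = -167953999/518663854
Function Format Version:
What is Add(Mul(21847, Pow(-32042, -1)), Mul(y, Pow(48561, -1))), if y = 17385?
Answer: Rational(-167953999, 518663854) ≈ -0.32382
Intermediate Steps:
Add(Mul(21847, Pow(-32042, -1)), Mul(y, Pow(48561, -1))) = Add(Mul(21847, Pow(-32042, -1)), Mul(17385, Pow(48561, -1))) = Add(Mul(21847, Rational(-1, 32042)), Mul(17385, Rational(1, 48561))) = Add(Rational(-21847, 32042), Rational(5795, 16187)) = Rational(-167953999, 518663854)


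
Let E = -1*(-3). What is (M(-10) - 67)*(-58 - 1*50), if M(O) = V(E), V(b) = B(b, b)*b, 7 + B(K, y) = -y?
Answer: 10476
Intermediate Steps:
B(K, y) = -7 - y
E = 3
V(b) = b*(-7 - b) (V(b) = (-7 - b)*b = b*(-7 - b))
M(O) = -30 (M(O) = -1*3*(7 + 3) = -1*3*10 = -30)
(M(-10) - 67)*(-58 - 1*50) = (-30 - 67)*(-58 - 1*50) = -97*(-58 - 50) = -97*(-108) = 10476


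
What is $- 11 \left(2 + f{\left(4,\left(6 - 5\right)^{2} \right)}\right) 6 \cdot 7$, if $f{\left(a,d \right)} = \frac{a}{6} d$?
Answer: $-1232$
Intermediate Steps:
$f{\left(a,d \right)} = \frac{a d}{6}$ ($f{\left(a,d \right)} = a \frac{1}{6} d = \frac{a}{6} d = \frac{a d}{6}$)
$- 11 \left(2 + f{\left(4,\left(6 - 5\right)^{2} \right)}\right) 6 \cdot 7 = - 11 \left(2 + \frac{1}{6} \cdot 4 \left(6 - 5\right)^{2}\right) 6 \cdot 7 = - 11 \left(2 + \frac{1}{6} \cdot 4 \cdot 1^{2}\right) 6 \cdot 7 = - 11 \left(2 + \frac{1}{6} \cdot 4 \cdot 1\right) 6 \cdot 7 = - 11 \left(2 + \frac{2}{3}\right) 6 \cdot 7 = - 11 \cdot \frac{8}{3} \cdot 6 \cdot 7 = \left(-11\right) 16 \cdot 7 = \left(-176\right) 7 = -1232$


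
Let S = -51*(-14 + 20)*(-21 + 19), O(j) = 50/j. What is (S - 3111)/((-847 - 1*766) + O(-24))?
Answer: 29988/19381 ≈ 1.5473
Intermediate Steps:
S = 612 (S = -306*(-2) = -51*(-12) = 612)
(S - 3111)/((-847 - 1*766) + O(-24)) = (612 - 3111)/((-847 - 1*766) + 50/(-24)) = -2499/((-847 - 766) + 50*(-1/24)) = -2499/(-1613 - 25/12) = -2499/(-19381/12) = -2499*(-12/19381) = 29988/19381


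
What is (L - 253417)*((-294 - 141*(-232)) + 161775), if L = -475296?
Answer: -141510963609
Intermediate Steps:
(L - 253417)*((-294 - 141*(-232)) + 161775) = (-475296 - 253417)*((-294 - 141*(-232)) + 161775) = -728713*((-294 + 32712) + 161775) = -728713*(32418 + 161775) = -728713*194193 = -141510963609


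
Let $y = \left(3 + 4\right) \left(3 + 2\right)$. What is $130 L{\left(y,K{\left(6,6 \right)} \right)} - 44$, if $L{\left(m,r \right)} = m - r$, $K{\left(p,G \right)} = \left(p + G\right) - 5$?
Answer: $3596$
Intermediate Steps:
$y = 35$ ($y = 7 \cdot 5 = 35$)
$K{\left(p,G \right)} = -5 + G + p$ ($K{\left(p,G \right)} = \left(G + p\right) - 5 = -5 + G + p$)
$130 L{\left(y,K{\left(6,6 \right)} \right)} - 44 = 130 \left(35 - \left(-5 + 6 + 6\right)\right) - 44 = 130 \left(35 - 7\right) - 44 = 130 \cdot 28 - 44 = 3640 - 44 = 3596$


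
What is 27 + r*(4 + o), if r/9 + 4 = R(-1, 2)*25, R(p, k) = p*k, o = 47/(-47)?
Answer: -1431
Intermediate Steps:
o = -1 (o = 47*(-1/47) = -1)
R(p, k) = k*p
r = -486 (r = -36 + 9*((2*(-1))*25) = -36 + 9*(-2*25) = -36 + 9*(-50) = -36 - 450 = -486)
27 + r*(4 + o) = 27 - 486*(4 - 1) = 27 - 486*3 = 27 - 1458 = -1431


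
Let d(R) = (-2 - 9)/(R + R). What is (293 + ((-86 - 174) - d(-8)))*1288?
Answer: 83237/2 ≈ 41619.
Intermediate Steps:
d(R) = -11/(2*R) (d(R) = -11*1/(2*R) = -11/(2*R))
(293 + ((-86 - 174) - d(-8)))*1288 = (293 + ((-86 - 174) - (-11)/(2*(-8))))*1288 = (293 + (-260 - (-11)*(-1)/(2*8)))*1288 = (293 + (-260 - 1*11/16))*1288 = (293 + (-260 - 11/16))*1288 = (293 - 4171/16)*1288 = (517/16)*1288 = 83237/2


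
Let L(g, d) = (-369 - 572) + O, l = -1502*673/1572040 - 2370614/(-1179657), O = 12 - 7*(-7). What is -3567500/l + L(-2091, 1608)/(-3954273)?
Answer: -13080368433447082684345280/5010555155519554737 ≈ -2.6106e+6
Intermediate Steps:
O = 61 (O = 12 + 49 = 61)
l = 1267124236369/927233995140 (l = -1010846*1/1572040 - 2370614*(-1/1179657) = -505423/786020 + 2370614/1179657 = 1267124236369/927233995140 ≈ 1.3666)
L(g, d) = -880 (L(g, d) = (-369 - 572) + 61 = -941 + 61 = -880)
-3567500/l + L(-2091, 1608)/(-3954273) = -3567500/1267124236369/927233995140 - 880/(-3954273) = -3567500*927233995140/1267124236369 - 880*(-1/3954273) = -3307907277661950000/1267124236369 + 880/3954273 = -13080368433447082684345280/5010555155519554737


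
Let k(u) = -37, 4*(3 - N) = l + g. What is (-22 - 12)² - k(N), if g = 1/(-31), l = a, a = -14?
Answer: 1193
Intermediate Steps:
l = -14
g = -1/31 ≈ -0.032258
N = 807/124 (N = 3 - (-14 - 1/31)/4 = 3 - ¼*(-435/31) = 3 + 435/124 = 807/124 ≈ 6.5081)
(-22 - 12)² - k(N) = (-22 - 12)² - 1*(-37) = (-34)² + 37 = 1156 + 37 = 1193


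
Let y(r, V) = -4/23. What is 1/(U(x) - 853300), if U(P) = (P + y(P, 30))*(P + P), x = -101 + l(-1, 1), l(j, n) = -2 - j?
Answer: -23/19146500 ≈ -1.2013e-6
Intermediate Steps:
y(r, V) = -4/23 (y(r, V) = -4*1/23 = -4/23)
x = -102 (x = -101 + (-2 - 1*(-1)) = -101 + (-2 + 1) = -101 - 1 = -102)
U(P) = 2*P*(-4/23 + P) (U(P) = (P - 4/23)*(P + P) = (-4/23 + P)*(2*P) = 2*P*(-4/23 + P))
1/(U(x) - 853300) = 1/((2/23)*(-102)*(-4 + 23*(-102)) - 853300) = 1/((2/23)*(-102)*(-4 - 2346) - 853300) = 1/((2/23)*(-102)*(-2350) - 853300) = 1/(479400/23 - 853300) = 1/(-19146500/23) = -23/19146500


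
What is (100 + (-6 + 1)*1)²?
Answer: 9025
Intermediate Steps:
(100 + (-6 + 1)*1)² = (100 - 5*1)² = (100 - 5)² = 95² = 9025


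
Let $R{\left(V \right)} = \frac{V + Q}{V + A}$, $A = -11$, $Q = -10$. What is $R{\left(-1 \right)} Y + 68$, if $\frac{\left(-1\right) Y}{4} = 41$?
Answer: $- \frac{247}{3} \approx -82.333$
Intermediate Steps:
$Y = -164$ ($Y = \left(-4\right) 41 = -164$)
$R{\left(V \right)} = \frac{-10 + V}{-11 + V}$ ($R{\left(V \right)} = \frac{V - 10}{V - 11} = \frac{-10 + V}{-11 + V}$)
$R{\left(-1 \right)} Y + 68 = \frac{-10 - 1}{-11 - 1} \left(-164\right) + 68 = \frac{1}{-12} \left(-11\right) \left(-164\right) + 68 = \left(- \frac{1}{12}\right) \left(-11\right) \left(-164\right) + 68 = \frac{11}{12} \left(-164\right) + 68 = - \frac{451}{3} + 68 = - \frac{247}{3}$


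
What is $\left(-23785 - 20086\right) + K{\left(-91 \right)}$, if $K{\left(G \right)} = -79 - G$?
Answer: $-43859$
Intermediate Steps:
$\left(-23785 - 20086\right) + K{\left(-91 \right)} = \left(-23785 - 20086\right) - -12 = -43871 + \left(-79 + 91\right) = -43871 + 12 = -43859$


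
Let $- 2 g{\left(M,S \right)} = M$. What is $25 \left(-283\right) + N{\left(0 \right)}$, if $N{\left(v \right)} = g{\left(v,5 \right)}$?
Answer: $-7075$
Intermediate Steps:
$g{\left(M,S \right)} = - \frac{M}{2}$
$N{\left(v \right)} = - \frac{v}{2}$
$25 \left(-283\right) + N{\left(0 \right)} = 25 \left(-283\right) - 0 = -7075 + 0 = -7075$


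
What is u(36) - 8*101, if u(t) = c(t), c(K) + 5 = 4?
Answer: -809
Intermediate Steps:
c(K) = -1 (c(K) = -5 + 4 = -1)
u(t) = -1
u(36) - 8*101 = -1 - 8*101 = -1 - 808 = -809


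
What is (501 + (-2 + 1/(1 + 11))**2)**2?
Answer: 5281364929/20736 ≈ 2.5470e+5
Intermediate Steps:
(501 + (-2 + 1/(1 + 11))**2)**2 = (501 + (-2 + 1/12)**2)**2 = (501 + (-23/12)**2)**2 = (501 + 529/144)**2 = (72673/144)**2 = 5281364929/20736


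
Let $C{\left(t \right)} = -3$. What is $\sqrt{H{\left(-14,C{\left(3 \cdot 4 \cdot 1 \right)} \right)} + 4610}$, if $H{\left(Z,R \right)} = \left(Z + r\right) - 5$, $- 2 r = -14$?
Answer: $11 \sqrt{38} \approx 67.809$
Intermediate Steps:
$r = 7$ ($r = \left(- \frac{1}{2}\right) \left(-14\right) = 7$)
$H{\left(Z,R \right)} = 2 + Z$ ($H{\left(Z,R \right)} = \left(Z + 7\right) - 5 = \left(7 + Z\right) - 5 = 2 + Z$)
$\sqrt{H{\left(-14,C{\left(3 \cdot 4 \cdot 1 \right)} \right)} + 4610} = \sqrt{\left(2 - 14\right) + 4610} = \sqrt{-12 + 4610} = \sqrt{4598} = 11 \sqrt{38}$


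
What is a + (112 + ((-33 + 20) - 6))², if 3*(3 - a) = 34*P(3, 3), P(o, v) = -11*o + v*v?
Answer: 8924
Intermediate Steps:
P(o, v) = v² - 11*o (P(o, v) = -11*o + v² = v² - 11*o)
a = 275 (a = 3 - 34*(3² - 11*3)/3 = 3 - 34*(9 - 33)/3 = 3 - 34*(-24)/3 = 3 - ⅓*(-816) = 3 + 272 = 275)
a + (112 + ((-33 + 20) - 6))² = 275 + (112 + ((-33 + 20) - 6))² = 275 + (112 + (-13 - 6))² = 275 + (112 - 19)² = 275 + 93² = 275 + 8649 = 8924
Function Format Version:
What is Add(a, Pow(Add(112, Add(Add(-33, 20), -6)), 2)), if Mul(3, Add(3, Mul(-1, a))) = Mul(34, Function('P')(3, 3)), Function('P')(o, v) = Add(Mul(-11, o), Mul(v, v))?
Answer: 8924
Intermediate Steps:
Function('P')(o, v) = Add(Pow(v, 2), Mul(-11, o)) (Function('P')(o, v) = Add(Mul(-11, o), Pow(v, 2)) = Add(Pow(v, 2), Mul(-11, o)))
a = 275 (a = Add(3, Mul(Rational(-1, 3), Mul(34, Add(Pow(3, 2), Mul(-11, 3))))) = Add(3, Mul(Rational(-1, 3), Mul(34, Add(9, -33)))) = Add(3, Mul(Rational(-1, 3), Mul(34, -24))) = Add(3, Mul(Rational(-1, 3), -816)) = Add(3, 272) = 275)
Add(a, Pow(Add(112, Add(Add(-33, 20), -6)), 2)) = Add(275, Pow(Add(112, Add(Add(-33, 20), -6)), 2)) = Add(275, Pow(Add(112, Add(-13, -6)), 2)) = Add(275, Pow(Add(112, -19), 2)) = Add(275, Pow(93, 2)) = Add(275, 8649) = 8924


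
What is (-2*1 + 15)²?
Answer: 169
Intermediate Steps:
(-2*1 + 15)² = (-2 + 15)² = 13² = 169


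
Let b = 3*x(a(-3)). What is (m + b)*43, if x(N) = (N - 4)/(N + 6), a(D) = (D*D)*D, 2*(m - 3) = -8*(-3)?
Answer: 5848/7 ≈ 835.43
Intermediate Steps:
m = 15 (m = 3 + (-8*(-3))/2 = 3 + (½)*24 = 3 + 12 = 15)
a(D) = D³ (a(D) = D²*D = D³)
x(N) = (-4 + N)/(6 + N)
b = 31/7 (b = 3*((-4 + (-3)³)/(6 + (-3)³)) = 3*((-4 - 27)/(6 - 27)) = 3*(-31/(-21)) = 3*(-1/21*(-31)) = 3*(31/21) = 31/7 ≈ 4.4286)
(m + b)*43 = (15 + 31/7)*43 = (136/7)*43 = 5848/7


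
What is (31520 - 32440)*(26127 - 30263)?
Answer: 3805120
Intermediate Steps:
(31520 - 32440)*(26127 - 30263) = -920*(-4136) = 3805120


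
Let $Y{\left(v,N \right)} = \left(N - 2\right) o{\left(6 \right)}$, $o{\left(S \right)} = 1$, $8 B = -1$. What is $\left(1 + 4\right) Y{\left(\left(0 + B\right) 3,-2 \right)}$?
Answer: $-20$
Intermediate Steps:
$B = - \frac{1}{8}$ ($B = \frac{1}{8} \left(-1\right) = - \frac{1}{8} \approx -0.125$)
$Y{\left(v,N \right)} = -2 + N$ ($Y{\left(v,N \right)} = \left(N - 2\right) 1 = \left(-2 + N\right) 1 = -2 + N$)
$\left(1 + 4\right) Y{\left(\left(0 + B\right) 3,-2 \right)} = \left(1 + 4\right) \left(-2 - 2\right) = 5 \left(-4\right) = -20$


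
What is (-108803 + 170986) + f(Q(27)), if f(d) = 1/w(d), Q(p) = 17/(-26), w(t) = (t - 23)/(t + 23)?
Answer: 38241964/615 ≈ 62182.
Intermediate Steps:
w(t) = (-23 + t)/(23 + t)
Q(p) = -17/26 (Q(p) = 17*(-1/26) = -17/26)
f(d) = (23 + d)/(-23 + d) (f(d) = 1/((-23 + d)/(23 + d)) = (23 + d)/(-23 + d))
(-108803 + 170986) + f(Q(27)) = (-108803 + 170986) + (23 - 17/26)/(-23 - 17/26) = 62183 + (581/26)/(-615/26) = 62183 - 26/615*581/26 = 62183 - 581/615 = 38241964/615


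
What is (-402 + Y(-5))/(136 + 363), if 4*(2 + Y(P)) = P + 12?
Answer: -1609/1996 ≈ -0.80611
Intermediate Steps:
Y(P) = 1 + P/4 (Y(P) = -2 + (P + 12)/4 = -2 + (12 + P)/4 = -2 + (3 + P/4) = 1 + P/4)
(-402 + Y(-5))/(136 + 363) = (-402 + (1 + (1/4)*(-5)))/(136 + 363) = (-402 + (1 - 5/4))/499 = (-402 - 1/4)*(1/499) = -1609/4*1/499 = -1609/1996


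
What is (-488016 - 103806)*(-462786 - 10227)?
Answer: 279939499686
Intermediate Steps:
(-488016 - 103806)*(-462786 - 10227) = -591822*(-473013) = 279939499686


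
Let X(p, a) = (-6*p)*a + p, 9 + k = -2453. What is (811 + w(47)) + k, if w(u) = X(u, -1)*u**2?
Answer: 725110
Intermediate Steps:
k = -2462 (k = -9 - 2453 = -2462)
X(p, a) = p - 6*a*p (X(p, a) = -6*a*p + p = p - 6*a*p)
w(u) = 7*u**3 (w(u) = (u*(1 - 6*(-1)))*u**2 = (u*(1 + 6))*u**2 = (u*7)*u**2 = (7*u)*u**2 = 7*u**3)
(811 + w(47)) + k = (811 + 7*47**3) - 2462 = (811 + 7*103823) - 2462 = (811 + 726761) - 2462 = 727572 - 2462 = 725110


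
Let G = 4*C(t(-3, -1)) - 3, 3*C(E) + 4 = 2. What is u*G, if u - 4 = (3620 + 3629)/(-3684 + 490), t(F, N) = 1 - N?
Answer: -93959/9582 ≈ -9.8058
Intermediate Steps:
C(E) = -2/3 (C(E) = -4/3 + (1/3)*2 = -4/3 + 2/3 = -2/3)
G = -17/3 (G = 4*(-2/3) - 3 = -8/3 - 3 = -17/3 ≈ -5.6667)
u = 5527/3194 (u = 4 + (3620 + 3629)/(-3684 + 490) = 4 + 7249/(-3194) = 4 + 7249*(-1/3194) = 4 - 7249/3194 = 5527/3194 ≈ 1.7304)
u*G = (5527/3194)*(-17/3) = -93959/9582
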